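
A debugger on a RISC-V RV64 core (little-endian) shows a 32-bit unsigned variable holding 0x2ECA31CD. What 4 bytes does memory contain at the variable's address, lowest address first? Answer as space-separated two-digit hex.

Split into bytes (most-significant first): 2E CA 31 CD.
Little-endian: lowest address holds the least-significant byte.
So at ascending addresses the bytes are CD 31 CA 2E.

CD 31 CA 2E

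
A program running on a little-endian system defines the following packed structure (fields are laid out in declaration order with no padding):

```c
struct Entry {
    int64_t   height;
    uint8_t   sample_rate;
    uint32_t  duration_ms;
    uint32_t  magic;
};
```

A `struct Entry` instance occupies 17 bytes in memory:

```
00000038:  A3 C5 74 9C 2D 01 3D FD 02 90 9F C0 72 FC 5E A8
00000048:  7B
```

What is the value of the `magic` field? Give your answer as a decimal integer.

`magic` follows `height` (8 B), `sample_rate` (1 B), `duration_ms` (4 B), so it starts at offset 8 + 1 + 4 = 13 and occupies 4 bytes.
Bytes at offsets 13..16: FC 5E A8 7B.
Little-endian stores the least-significant byte at the lowest address.
Reassemble most-significant byte first: 7B A8 5E FC → 0x7BA85EFC.
0x7BA85EFC = 2074631932.

2074631932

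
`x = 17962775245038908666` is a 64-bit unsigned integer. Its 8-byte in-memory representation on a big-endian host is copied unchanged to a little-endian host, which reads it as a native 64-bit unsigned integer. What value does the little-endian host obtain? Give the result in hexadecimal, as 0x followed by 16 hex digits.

0xFA74B91CEA9848F9

17962775245038908666 in 64-bit hexadecimal is 0xF94898EA1CB974FA.
Stored big-endian, the bytes at ascending addresses are F9 48 98 EA 1C B9 74 FA.
Read back as little-endian, the first byte is least significant, giving 0xFA74B91CEA9848F9.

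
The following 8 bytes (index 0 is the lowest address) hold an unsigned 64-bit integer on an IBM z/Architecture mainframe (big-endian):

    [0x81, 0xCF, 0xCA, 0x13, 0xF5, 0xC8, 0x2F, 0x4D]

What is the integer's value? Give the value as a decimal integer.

Big-endian: lowest address holds the most-significant byte.
The bytes are already most-significant first: 0x81CFCA13F5C82F4D.
0x81CFCA13F5C82F4D = 9353917138148536141.

9353917138148536141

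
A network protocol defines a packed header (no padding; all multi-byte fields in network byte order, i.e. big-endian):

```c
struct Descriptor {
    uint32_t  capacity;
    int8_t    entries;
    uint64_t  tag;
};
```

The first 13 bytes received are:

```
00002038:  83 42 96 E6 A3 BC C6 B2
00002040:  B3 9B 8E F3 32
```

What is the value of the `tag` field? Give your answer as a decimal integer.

13602756208997888818

`tag` follows `capacity` (4 B), `entries` (1 B), so it starts at offset 4 + 1 = 5 and occupies 8 bytes.
Bytes at offsets 5..12: BC C6 B2 B3 9B 8E F3 32.
Big-endian: lowest address holds the most-significant byte.
The bytes are already most-significant first: 0xBCC6B2B39B8EF332.
0xBCC6B2B39B8EF332 = 13602756208997888818.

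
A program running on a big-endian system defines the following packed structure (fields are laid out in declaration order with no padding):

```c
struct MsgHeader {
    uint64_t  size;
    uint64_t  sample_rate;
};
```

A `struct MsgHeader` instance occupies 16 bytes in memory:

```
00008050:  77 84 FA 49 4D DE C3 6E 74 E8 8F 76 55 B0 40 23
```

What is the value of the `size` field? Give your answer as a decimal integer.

8612283580185232238

`size` is the first field, at byte offset 0, occupying 8 bytes.
Bytes at offsets 0..7: 77 84 FA 49 4D DE C3 6E.
Big-endian: lowest address holds the most-significant byte.
The bytes are already most-significant first: 0x7784FA494DDEC36E.
0x7784FA494DDEC36E = 8612283580185232238.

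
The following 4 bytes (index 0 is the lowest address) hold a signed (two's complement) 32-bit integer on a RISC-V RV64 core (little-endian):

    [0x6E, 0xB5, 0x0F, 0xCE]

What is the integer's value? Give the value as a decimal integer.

In little-endian order the low byte comes first in memory.
Reassemble most-significant byte first: CE 0F B5 6E → 0xCE0FB56E.
Top bit is set, so as a signed 32-bit value this is 0xCE0FB56E − 2^32 = -837831314.

-837831314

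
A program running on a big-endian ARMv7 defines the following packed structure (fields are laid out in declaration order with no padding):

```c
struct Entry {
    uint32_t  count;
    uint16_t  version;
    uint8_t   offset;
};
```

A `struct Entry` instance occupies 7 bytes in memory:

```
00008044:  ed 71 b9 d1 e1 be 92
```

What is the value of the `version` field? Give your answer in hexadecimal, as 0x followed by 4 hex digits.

0xE1BE

`version` follows `count` (4 bytes), so it starts at byte offset 4 and occupies 2 bytes.
Bytes at offsets 4..5: E1 BE.
In big-endian order the high byte comes first in memory.
The bytes are already most-significant first: 0xE1BE.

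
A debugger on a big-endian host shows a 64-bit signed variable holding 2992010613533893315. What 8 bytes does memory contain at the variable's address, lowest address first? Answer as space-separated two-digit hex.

29 85 C1 CC F7 E2 E2 C3

2992010613533893315 in hexadecimal, padded to 64 bits, is 0x2985C1CCF7E2E2C3.
Split into bytes (most-significant first): 29 85 C1 CC F7 E2 E2 C3.
Big-endian stores the most-significant byte at the lowest address.
So the memory order matches the most-significant-first order: 29 85 C1 CC F7 E2 E2 C3.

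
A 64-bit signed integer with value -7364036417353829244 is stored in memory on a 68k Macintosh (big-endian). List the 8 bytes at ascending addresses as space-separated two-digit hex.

Two's complement of -7364036417353829244 in 64 bits: 7364036417353829244 = 0x6632501AF16A4B7C; invert → 0x99CDAFE50E95B483; add 1 → 0x99CDAFE50E95B484.
Split into bytes (most-significant first): 99 CD AF E5 0E 95 B4 84.
Big-endian stores the most-significant byte at the lowest address.
So the memory order matches the most-significant-first order: 99 CD AF E5 0E 95 B4 84.

99 CD AF E5 0E 95 B4 84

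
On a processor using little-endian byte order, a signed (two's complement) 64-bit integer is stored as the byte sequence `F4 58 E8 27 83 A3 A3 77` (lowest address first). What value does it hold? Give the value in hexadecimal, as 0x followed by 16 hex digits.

0x77A3A38327E858F4

Little-endian: lowest address holds the least-significant byte.
Reassemble most-significant byte first: 77 A3 A3 83 27 E8 58 F4 → 0x77A3A38327E858F4.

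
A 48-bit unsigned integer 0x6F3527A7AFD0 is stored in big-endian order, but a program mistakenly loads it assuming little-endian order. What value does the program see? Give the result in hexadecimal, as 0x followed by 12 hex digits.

0xD0AFA727356F

Stored big-endian, the bytes at ascending addresses are 6F 35 27 A7 AF D0.
Read back as little-endian, the first byte is least significant, giving 0xD0AFA727356F.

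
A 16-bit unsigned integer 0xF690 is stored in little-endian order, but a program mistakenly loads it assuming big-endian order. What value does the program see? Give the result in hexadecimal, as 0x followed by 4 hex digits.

0x90F6

Stored little-endian, the bytes at ascending addresses are 90 F6.
Read back as big-endian, the last byte is least significant, giving 0x90F6.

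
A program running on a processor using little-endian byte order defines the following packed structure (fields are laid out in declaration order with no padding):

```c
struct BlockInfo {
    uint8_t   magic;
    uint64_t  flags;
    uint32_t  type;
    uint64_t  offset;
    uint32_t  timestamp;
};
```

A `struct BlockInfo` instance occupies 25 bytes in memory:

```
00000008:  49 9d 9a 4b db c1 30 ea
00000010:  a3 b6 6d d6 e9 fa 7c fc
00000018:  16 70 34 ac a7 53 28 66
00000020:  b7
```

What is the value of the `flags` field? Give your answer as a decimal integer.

`flags` follows `magic` (1 byte), so it starts at byte offset 1 and occupies 8 bytes.
Bytes at offsets 1..8: 9D 9A 4B DB C1 30 EA A3.
In little-endian order the low byte comes first in memory.
Reassemble most-significant byte first: A3 EA 30 C1 DB 4B 9A 9D → 0xA3EA30C1DB4B9A9D.
0xA3EA30C1DB4B9A9D = 11811306581898533533.

11811306581898533533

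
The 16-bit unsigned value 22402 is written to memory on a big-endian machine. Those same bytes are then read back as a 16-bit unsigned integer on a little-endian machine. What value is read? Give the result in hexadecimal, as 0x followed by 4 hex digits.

0x8257

22402 in 16-bit hexadecimal is 0x5782.
Stored big-endian, the bytes at ascending addresses are 57 82.
Read back as little-endian, the first byte is least significant, giving 0x8257.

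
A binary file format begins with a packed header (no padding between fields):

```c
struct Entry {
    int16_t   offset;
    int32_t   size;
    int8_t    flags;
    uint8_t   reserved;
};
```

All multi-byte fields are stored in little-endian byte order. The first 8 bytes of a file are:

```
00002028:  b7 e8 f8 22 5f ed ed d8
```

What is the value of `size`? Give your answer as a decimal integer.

`size` follows `offset` (2 bytes), so it starts at byte offset 2 and occupies 4 bytes.
Bytes at offsets 2..5: F8 22 5F ED.
Little-endian: lowest address holds the least-significant byte.
Reassemble most-significant byte first: ED 5F 22 F8 → 0xED5F22F8.
Top bit is set, so as a signed 32-bit value this is 0xED5F22F8 − 2^32 = -312532232.

-312532232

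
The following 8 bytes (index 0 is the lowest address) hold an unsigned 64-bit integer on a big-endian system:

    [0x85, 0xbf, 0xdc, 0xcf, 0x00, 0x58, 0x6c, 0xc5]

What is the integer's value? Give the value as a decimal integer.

In big-endian order the high byte comes first in memory.
The bytes are already most-significant first: 0x85BFDCCF00586CC5.
0x85BFDCCF00586CC5 = 9637664509218286789.

9637664509218286789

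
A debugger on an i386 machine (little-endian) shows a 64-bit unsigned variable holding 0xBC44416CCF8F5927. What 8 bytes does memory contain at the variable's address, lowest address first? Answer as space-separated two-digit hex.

Split into bytes (most-significant first): BC 44 41 6C CF 8F 59 27.
Little-endian stores the least-significant byte at the lowest address.
So at ascending addresses the bytes are 27 59 8F CF 6C 41 44 BC.

27 59 8F CF 6C 41 44 BC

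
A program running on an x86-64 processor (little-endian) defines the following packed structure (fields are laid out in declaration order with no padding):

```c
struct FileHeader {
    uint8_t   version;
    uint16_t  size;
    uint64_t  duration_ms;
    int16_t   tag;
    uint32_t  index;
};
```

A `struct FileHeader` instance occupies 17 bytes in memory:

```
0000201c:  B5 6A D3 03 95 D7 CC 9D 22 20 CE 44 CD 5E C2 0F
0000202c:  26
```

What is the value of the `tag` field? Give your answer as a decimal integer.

-12988

`tag` follows `version` (1 B), `size` (2 B), `duration_ms` (8 B), so it starts at offset 1 + 2 + 8 = 11 and occupies 2 bytes.
Bytes at offsets 11..12: 44 CD.
Little-endian: lowest address holds the least-significant byte.
Reassemble most-significant byte first: CD 44 → 0xCD44.
Top bit is set, so as a signed 16-bit value this is 0xCD44 − 2^16 = -12988.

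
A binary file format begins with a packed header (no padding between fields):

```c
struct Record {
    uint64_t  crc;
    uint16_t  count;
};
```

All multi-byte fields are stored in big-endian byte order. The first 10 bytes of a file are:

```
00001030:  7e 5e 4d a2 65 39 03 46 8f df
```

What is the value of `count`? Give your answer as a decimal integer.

36831

`count` follows `crc` (8 bytes), so it starts at byte offset 8 and occupies 2 bytes.
Bytes at offsets 8..9: 8F DF.
Big-endian: lowest address holds the most-significant byte.
The bytes are already most-significant first: 0x8FDF.
0x8FDF = 36831.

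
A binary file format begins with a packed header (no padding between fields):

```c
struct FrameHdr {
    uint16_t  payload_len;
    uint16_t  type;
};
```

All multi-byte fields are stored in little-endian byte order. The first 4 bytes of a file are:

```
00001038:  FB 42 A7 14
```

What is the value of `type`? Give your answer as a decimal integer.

`type` follows `payload_len` (2 bytes), so it starts at byte offset 2 and occupies 2 bytes.
Bytes at offsets 2..3: A7 14.
In little-endian order the low byte comes first in memory.
Reassemble most-significant byte first: 14 A7 → 0x14A7.
0x14A7 = 5287.

5287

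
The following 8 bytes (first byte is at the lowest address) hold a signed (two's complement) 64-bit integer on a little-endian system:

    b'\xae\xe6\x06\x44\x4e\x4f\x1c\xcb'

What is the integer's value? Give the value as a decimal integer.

In little-endian order the low byte comes first in memory.
Reassemble most-significant byte first: CB 1C 4F 4E 44 06 E6 AE → 0xCB1C4F4E4406E6AE.
Top bit is set, so as a signed 64-bit value this is 0xCB1C4F4E4406E6AE − 2^64 = -3811083987094935890.

-3811083987094935890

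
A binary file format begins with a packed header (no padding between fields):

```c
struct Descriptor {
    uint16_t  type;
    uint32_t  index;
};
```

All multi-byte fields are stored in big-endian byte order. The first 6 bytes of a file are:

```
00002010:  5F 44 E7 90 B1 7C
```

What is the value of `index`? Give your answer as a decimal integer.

`index` follows `type` (2 bytes), so it starts at byte offset 2 and occupies 4 bytes.
Bytes at offsets 2..5: E7 90 B1 7C.
In big-endian order the high byte comes first in memory.
The bytes are already most-significant first: 0xE790B17C.
0xE790B17C = 3885019516.

3885019516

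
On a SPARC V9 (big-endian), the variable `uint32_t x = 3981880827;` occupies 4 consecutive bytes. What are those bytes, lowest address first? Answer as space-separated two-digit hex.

3981880827 in hexadecimal, padded to 32 bits, is 0xED56ADFB.
Split into bytes (most-significant first): ED 56 AD FB.
Big-endian: lowest address holds the most-significant byte.
So the memory order matches the most-significant-first order: ED 56 AD FB.

ED 56 AD FB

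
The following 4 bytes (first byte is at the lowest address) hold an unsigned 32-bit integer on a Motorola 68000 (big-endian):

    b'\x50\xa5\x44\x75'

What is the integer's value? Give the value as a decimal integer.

1353008245

In big-endian order the high byte comes first in memory.
The bytes are already most-significant first: 0x50A54475.
0x50A54475 = 1353008245.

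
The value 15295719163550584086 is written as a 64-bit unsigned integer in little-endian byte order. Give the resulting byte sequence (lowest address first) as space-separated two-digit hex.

16 4D 91 FF 89 4F 45 D4

15295719163550584086 in hexadecimal, padded to 64 bits, is 0xD4454F89FF914D16.
Split into bytes (most-significant first): D4 45 4F 89 FF 91 4D 16.
In little-endian order the low byte comes first in memory.
So at ascending addresses the bytes are 16 4D 91 FF 89 4F 45 D4.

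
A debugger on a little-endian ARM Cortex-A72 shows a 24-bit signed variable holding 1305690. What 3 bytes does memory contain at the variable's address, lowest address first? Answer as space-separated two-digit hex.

1305690 in hexadecimal, padded to 24 bits, is 0x13EC5A.
Split into bytes (most-significant first): 13 EC 5A.
Little-endian stores the least-significant byte at the lowest address.
So at ascending addresses the bytes are 5A EC 13.

5A EC 13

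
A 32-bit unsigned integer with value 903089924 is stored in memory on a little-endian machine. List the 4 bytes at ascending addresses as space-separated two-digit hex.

903089924 in hexadecimal, padded to 32 bits, is 0x35D40F04.
Split into bytes (most-significant first): 35 D4 0F 04.
Little-endian: lowest address holds the least-significant byte.
So at ascending addresses the bytes are 04 0F D4 35.

04 0F D4 35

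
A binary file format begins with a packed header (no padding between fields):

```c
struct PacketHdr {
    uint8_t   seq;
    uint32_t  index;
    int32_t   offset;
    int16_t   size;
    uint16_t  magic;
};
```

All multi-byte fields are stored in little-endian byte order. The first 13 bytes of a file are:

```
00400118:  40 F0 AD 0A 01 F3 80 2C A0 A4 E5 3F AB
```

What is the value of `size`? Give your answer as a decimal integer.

-6748

`size` follows `seq` (1 B), `index` (4 B), `offset` (4 B), so it starts at offset 1 + 4 + 4 = 9 and occupies 2 bytes.
Bytes at offsets 9..10: A4 E5.
Little-endian: lowest address holds the least-significant byte.
Reassemble most-significant byte first: E5 A4 → 0xE5A4.
Top bit is set, so as a signed 16-bit value this is 0xE5A4 − 2^16 = -6748.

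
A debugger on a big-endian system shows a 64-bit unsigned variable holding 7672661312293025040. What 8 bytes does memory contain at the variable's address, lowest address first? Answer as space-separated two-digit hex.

7672661312293025040 in hexadecimal, padded to 64 bits, is 0x6A7AC4CFE11BB510.
Split into bytes (most-significant first): 6A 7A C4 CF E1 1B B5 10.
Big-endian stores the most-significant byte at the lowest address.
So the memory order matches the most-significant-first order: 6A 7A C4 CF E1 1B B5 10.

6A 7A C4 CF E1 1B B5 10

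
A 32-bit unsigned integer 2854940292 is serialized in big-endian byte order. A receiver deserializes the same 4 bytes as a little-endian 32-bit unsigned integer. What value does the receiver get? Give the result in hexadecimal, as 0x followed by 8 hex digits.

0x84EE2AAA

2854940292 in 32-bit hexadecimal is 0xAA2AEE84.
Stored big-endian, the bytes at ascending addresses are AA 2A EE 84.
Read back as little-endian, the first byte is least significant, giving 0x84EE2AAA.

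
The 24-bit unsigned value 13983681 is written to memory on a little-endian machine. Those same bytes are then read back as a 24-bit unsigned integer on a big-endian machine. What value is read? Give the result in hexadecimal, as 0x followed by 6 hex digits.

13983681 in 24-bit hexadecimal is 0xD55FC1.
Stored little-endian, the bytes at ascending addresses are C1 5F D5.
Read back as big-endian, the last byte is least significant, giving 0xC15FD5.

0xC15FD5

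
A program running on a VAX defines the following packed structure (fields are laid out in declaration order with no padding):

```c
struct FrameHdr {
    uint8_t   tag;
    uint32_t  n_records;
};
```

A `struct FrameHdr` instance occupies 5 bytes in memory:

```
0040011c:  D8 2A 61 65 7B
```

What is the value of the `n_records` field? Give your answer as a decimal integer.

2070241578

`n_records` follows `tag` (1 byte), so it starts at byte offset 1 and occupies 4 bytes.
Bytes at offsets 1..4: 2A 61 65 7B.
In little-endian order the low byte comes first in memory.
Reassemble most-significant byte first: 7B 65 61 2A → 0x7B65612A.
0x7B65612A = 2070241578.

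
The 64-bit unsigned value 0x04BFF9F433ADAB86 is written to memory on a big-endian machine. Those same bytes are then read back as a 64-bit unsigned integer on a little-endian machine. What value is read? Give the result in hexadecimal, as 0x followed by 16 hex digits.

Stored big-endian, the bytes at ascending addresses are 04 BF F9 F4 33 AD AB 86.
Read back as little-endian, the first byte is least significant, giving 0x86ABAD33F4F9BF04.

0x86ABAD33F4F9BF04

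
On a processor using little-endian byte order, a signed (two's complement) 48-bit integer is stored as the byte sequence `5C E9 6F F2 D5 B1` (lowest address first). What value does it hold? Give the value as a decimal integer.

-85942523139748

Little-endian: lowest address holds the least-significant byte.
Reassemble most-significant byte first: B1 D5 F2 6F E9 5C → 0xB1D5F26FE95C.
Top bit is set, so as a signed 48-bit value this is 0xB1D5F26FE95C − 2^48 = -85942523139748.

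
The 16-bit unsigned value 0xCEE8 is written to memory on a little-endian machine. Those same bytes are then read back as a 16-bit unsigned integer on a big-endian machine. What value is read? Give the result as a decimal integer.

59598

Stored little-endian, the bytes at ascending addresses are E8 CE.
Read back as big-endian, the last byte is least significant, giving 0xE8CE.
0xE8CE = 59598.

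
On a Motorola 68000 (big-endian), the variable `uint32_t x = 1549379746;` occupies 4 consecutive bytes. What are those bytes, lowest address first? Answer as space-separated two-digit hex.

1549379746 in hexadecimal, padded to 32 bits, is 0x5C59A8A2.
Split into bytes (most-significant first): 5C 59 A8 A2.
Big-endian: lowest address holds the most-significant byte.
So the memory order matches the most-significant-first order: 5C 59 A8 A2.

5C 59 A8 A2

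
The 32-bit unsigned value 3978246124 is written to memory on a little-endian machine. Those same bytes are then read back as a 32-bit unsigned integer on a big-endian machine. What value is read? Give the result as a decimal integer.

3963035629

3978246124 in 32-bit hexadecimal is 0xED1F37EC.
Stored little-endian, the bytes at ascending addresses are EC 37 1F ED.
Read back as big-endian, the last byte is least significant, giving 0xEC371FED.
0xEC371FED = 3963035629.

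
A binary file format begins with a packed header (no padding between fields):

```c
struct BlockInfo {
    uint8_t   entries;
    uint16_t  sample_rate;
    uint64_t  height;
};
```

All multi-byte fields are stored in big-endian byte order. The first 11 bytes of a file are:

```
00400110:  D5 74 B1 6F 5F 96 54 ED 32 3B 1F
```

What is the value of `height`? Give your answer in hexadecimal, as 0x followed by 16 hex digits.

`height` follows `entries` (1 B), `sample_rate` (2 B), so it starts at offset 1 + 2 = 3 and occupies 8 bytes.
Bytes at offsets 3..10: 6F 5F 96 54 ED 32 3B 1F.
Big-endian stores the most-significant byte at the lowest address.
The bytes are already most-significant first: 0x6F5F9654ED323B1F.

0x6F5F9654ED323B1F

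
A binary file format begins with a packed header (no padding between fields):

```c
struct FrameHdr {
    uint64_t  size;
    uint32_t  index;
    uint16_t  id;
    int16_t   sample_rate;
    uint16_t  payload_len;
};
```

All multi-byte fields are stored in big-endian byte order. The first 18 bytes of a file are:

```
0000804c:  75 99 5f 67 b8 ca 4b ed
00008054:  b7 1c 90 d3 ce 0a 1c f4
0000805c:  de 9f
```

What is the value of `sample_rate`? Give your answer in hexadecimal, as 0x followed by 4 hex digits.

`sample_rate` follows `size` (8 B), `index` (4 B), `id` (2 B), so it starts at offset 8 + 4 + 2 = 14 and occupies 2 bytes.
Bytes at offsets 14..15: 1C F4.
Big-endian: lowest address holds the most-significant byte.
The bytes are already most-significant first: 0x1CF4.

0x1CF4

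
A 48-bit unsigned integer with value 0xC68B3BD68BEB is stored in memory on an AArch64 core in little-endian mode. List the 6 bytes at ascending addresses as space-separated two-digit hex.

Split into bytes (most-significant first): C6 8B 3B D6 8B EB.
Little-endian: lowest address holds the least-significant byte.
So at ascending addresses the bytes are EB 8B D6 3B 8B C6.

EB 8B D6 3B 8B C6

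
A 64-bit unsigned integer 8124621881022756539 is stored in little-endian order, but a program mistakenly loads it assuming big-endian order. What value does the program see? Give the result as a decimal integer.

13490174245387681904

8124621881022756539 in 64-bit hexadecimal is 0x70C0748E00BA36BB.
Stored little-endian, the bytes at ascending addresses are BB 36 BA 00 8E 74 C0 70.
Read back as big-endian, the last byte is least significant, giving 0xBB36BA008E74C070.
0xBB36BA008E74C070 = 13490174245387681904.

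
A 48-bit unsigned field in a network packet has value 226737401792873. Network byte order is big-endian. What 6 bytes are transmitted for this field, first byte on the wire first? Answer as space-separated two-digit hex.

226737401792873 in hexadecimal, padded to 48 bits, is 0xCE376A4A8969.
Split into bytes (most-significant first): CE 37 6A 4A 89 69.
Big-endian stores the most-significant byte at the lowest address.
So the memory order matches the most-significant-first order: CE 37 6A 4A 89 69.

CE 37 6A 4A 89 69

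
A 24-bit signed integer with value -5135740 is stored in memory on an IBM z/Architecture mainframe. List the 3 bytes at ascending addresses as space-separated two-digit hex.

B1 A2 84

Two's complement of -5135740 in 24 bits: 5135740 = 0x4E5D7C; invert → 0xB1A283; add 1 → 0xB1A284.
Split into bytes (most-significant first): B1 A2 84.
In big-endian order the high byte comes first in memory.
So the memory order matches the most-significant-first order: B1 A2 84.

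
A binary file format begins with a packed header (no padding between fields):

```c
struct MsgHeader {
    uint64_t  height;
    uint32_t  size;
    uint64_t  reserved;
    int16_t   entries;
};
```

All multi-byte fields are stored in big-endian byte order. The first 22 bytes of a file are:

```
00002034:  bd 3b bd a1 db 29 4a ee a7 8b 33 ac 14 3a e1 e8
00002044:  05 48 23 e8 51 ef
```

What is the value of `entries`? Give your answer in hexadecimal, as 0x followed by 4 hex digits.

0x51EF

`entries` follows `height` (8 B), `size` (4 B), `reserved` (8 B), so it starts at offset 8 + 4 + 8 = 20 and occupies 2 bytes.
Bytes at offsets 20..21: 51 EF.
Big-endian stores the most-significant byte at the lowest address.
The bytes are already most-significant first: 0x51EF.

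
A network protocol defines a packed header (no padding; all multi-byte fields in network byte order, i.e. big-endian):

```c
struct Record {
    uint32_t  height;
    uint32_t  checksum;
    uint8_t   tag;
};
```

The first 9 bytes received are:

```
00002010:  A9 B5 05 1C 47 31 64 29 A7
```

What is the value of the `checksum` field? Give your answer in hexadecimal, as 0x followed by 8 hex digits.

`checksum` follows `height` (4 bytes), so it starts at byte offset 4 and occupies 4 bytes.
Bytes at offsets 4..7: 47 31 64 29.
Big-endian stores the most-significant byte at the lowest address.
The bytes are already most-significant first: 0x47316429.

0x47316429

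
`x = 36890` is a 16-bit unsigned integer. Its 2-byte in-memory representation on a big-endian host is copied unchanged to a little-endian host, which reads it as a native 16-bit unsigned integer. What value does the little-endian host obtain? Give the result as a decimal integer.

6800

36890 in 16-bit hexadecimal is 0x901A.
Stored big-endian, the bytes at ascending addresses are 90 1A.
Read back as little-endian, the first byte is least significant, giving 0x1A90.
0x1A90 = 6800.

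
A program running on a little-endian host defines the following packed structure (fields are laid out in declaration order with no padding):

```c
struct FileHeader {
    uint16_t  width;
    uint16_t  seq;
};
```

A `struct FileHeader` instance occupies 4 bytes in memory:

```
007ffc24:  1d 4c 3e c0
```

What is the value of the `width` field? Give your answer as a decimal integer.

`width` is the first field, at byte offset 0, occupying 2 bytes.
Bytes at offsets 0..1: 1D 4C.
Little-endian stores the least-significant byte at the lowest address.
Reassemble most-significant byte first: 4C 1D → 0x4C1D.
0x4C1D = 19485.

19485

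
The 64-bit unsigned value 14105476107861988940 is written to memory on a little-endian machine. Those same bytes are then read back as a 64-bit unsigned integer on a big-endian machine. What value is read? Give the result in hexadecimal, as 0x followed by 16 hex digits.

14105476107861988940 in 64-bit hexadecimal is 0xC3C0B7C93CDF964C.
Stored little-endian, the bytes at ascending addresses are 4C 96 DF 3C C9 B7 C0 C3.
Read back as big-endian, the last byte is least significant, giving 0x4C96DF3CC9B7C0C3.

0x4C96DF3CC9B7C0C3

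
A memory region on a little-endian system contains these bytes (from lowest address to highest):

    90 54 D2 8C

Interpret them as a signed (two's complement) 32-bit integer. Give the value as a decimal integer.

-1932372848

Little-endian stores the least-significant byte at the lowest address.
Reassemble most-significant byte first: 8C D2 54 90 → 0x8CD25490.
Top bit is set, so as a signed 32-bit value this is 0x8CD25490 − 2^32 = -1932372848.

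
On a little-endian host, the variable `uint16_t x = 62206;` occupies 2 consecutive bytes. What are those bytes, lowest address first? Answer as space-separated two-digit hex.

62206 in hexadecimal, padded to 16 bits, is 0xF2FE.
Split into bytes (most-significant first): F2 FE.
In little-endian order the low byte comes first in memory.
So at ascending addresses the bytes are FE F2.

FE F2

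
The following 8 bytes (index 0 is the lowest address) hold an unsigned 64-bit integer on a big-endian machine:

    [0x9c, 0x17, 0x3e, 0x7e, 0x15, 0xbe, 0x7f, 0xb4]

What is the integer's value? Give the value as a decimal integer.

11247527305632710580

Big-endian: lowest address holds the most-significant byte.
The bytes are already most-significant first: 0x9C173E7E15BE7FB4.
0x9C173E7E15BE7FB4 = 11247527305632710580.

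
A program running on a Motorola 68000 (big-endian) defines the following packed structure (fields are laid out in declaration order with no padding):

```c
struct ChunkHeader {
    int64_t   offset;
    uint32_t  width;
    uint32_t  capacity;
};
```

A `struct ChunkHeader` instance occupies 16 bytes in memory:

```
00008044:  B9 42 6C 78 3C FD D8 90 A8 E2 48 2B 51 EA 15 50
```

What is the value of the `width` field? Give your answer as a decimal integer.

2833401899

`width` follows `offset` (8 bytes), so it starts at byte offset 8 and occupies 4 bytes.
Bytes at offsets 8..11: A8 E2 48 2B.
In big-endian order the high byte comes first in memory.
The bytes are already most-significant first: 0xA8E2482B.
0xA8E2482B = 2833401899.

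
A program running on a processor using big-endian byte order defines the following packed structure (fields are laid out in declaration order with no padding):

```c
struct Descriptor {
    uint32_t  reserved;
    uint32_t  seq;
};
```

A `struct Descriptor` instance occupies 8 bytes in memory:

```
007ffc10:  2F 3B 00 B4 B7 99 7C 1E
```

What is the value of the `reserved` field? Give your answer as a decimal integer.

`reserved` is the first field, at byte offset 0, occupying 4 bytes.
Bytes at offsets 0..3: 2F 3B 00 B4.
Big-endian stores the most-significant byte at the lowest address.
The bytes are already most-significant first: 0x2F3B00B4.
0x2F3B00B4 = 792395956.

792395956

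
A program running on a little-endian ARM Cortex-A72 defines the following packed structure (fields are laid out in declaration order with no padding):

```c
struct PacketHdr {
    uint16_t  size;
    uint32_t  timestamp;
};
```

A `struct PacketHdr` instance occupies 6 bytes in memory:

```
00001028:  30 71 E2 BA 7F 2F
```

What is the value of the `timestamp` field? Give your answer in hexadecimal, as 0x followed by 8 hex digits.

`timestamp` follows `size` (2 bytes), so it starts at byte offset 2 and occupies 4 bytes.
Bytes at offsets 2..5: E2 BA 7F 2F.
In little-endian order the low byte comes first in memory.
Reassemble most-significant byte first: 2F 7F BA E2 → 0x2F7FBAE2.

0x2F7FBAE2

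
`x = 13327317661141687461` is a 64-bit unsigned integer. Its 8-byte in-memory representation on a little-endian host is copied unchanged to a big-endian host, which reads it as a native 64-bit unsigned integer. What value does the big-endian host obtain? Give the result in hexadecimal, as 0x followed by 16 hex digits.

13327317661141687461 in 64-bit hexadecimal is 0xB8F424CD3923DCA5.
Stored little-endian, the bytes at ascending addresses are A5 DC 23 39 CD 24 F4 B8.
Read back as big-endian, the last byte is least significant, giving 0xA5DC2339CD24F4B8.

0xA5DC2339CD24F4B8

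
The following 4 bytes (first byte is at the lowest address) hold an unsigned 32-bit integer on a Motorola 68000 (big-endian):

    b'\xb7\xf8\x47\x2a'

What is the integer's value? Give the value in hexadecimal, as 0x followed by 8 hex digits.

Big-endian: lowest address holds the most-significant byte.
The bytes are already most-significant first: 0xB7F8472A.

0xB7F8472A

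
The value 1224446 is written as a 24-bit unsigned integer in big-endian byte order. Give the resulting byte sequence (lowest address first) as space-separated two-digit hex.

1224446 in hexadecimal, padded to 24 bits, is 0x12AEFE.
Split into bytes (most-significant first): 12 AE FE.
Big-endian stores the most-significant byte at the lowest address.
So the memory order matches the most-significant-first order: 12 AE FE.

12 AE FE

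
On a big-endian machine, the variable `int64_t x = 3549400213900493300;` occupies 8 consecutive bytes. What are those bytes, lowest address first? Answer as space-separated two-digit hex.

31 42 00 B0 63 3C 01 F4

3549400213900493300 in hexadecimal, padded to 64 bits, is 0x314200B0633C01F4.
Split into bytes (most-significant first): 31 42 00 B0 63 3C 01 F4.
In big-endian order the high byte comes first in memory.
So the memory order matches the most-significant-first order: 31 42 00 B0 63 3C 01 F4.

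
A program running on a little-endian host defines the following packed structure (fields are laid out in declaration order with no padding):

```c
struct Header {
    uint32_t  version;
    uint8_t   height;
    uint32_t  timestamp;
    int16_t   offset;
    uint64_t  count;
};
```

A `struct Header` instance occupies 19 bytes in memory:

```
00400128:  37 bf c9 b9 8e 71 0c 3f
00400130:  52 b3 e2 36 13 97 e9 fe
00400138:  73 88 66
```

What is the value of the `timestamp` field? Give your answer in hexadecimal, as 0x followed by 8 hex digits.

`timestamp` follows `version` (4 B), `height` (1 B), so it starts at offset 4 + 1 = 5 and occupies 4 bytes.
Bytes at offsets 5..8: 71 0C 3F 52.
In little-endian order the low byte comes first in memory.
Reassemble most-significant byte first: 52 3F 0C 71 → 0x523F0C71.

0x523F0C71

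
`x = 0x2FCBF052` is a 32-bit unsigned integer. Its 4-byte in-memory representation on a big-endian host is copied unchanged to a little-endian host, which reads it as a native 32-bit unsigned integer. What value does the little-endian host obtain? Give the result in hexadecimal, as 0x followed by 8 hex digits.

Stored big-endian, the bytes at ascending addresses are 2F CB F0 52.
Read back as little-endian, the first byte is least significant, giving 0x52F0CB2F.

0x52F0CB2F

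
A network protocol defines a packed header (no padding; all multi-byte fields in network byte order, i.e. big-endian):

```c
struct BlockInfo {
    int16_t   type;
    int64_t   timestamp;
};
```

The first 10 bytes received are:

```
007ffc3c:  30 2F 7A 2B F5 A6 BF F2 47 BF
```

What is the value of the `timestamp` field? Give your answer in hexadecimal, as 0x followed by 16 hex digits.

`timestamp` follows `type` (2 bytes), so it starts at byte offset 2 and occupies 8 bytes.
Bytes at offsets 2..9: 7A 2B F5 A6 BF F2 47 BF.
Big-endian stores the most-significant byte at the lowest address.
The bytes are already most-significant first: 0x7A2BF5A6BFF247BF.

0x7A2BF5A6BFF247BF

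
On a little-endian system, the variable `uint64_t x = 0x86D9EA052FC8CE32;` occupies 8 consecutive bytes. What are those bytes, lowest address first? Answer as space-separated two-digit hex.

32 CE C8 2F 05 EA D9 86

Split into bytes (most-significant first): 86 D9 EA 05 2F C8 CE 32.
Little-endian: lowest address holds the least-significant byte.
So at ascending addresses the bytes are 32 CE C8 2F 05 EA D9 86.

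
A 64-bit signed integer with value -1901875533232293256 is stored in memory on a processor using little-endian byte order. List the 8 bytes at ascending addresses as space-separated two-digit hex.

Two's complement of -1901875533232293256 in 64 bits: 1901875533232293256 = 0x1A64D1B88D514588; invert → 0xE59B2E4772AEBA77; add 1 → 0xE59B2E4772AEBA78.
Split into bytes (most-significant first): E5 9B 2E 47 72 AE BA 78.
In little-endian order the low byte comes first in memory.
So at ascending addresses the bytes are 78 BA AE 72 47 2E 9B E5.

78 BA AE 72 47 2E 9B E5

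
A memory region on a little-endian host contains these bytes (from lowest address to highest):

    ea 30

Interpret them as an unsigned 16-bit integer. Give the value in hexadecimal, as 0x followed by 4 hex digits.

Little-endian stores the least-significant byte at the lowest address.
Reassemble most-significant byte first: 30 EA → 0x30EA.

0x30EA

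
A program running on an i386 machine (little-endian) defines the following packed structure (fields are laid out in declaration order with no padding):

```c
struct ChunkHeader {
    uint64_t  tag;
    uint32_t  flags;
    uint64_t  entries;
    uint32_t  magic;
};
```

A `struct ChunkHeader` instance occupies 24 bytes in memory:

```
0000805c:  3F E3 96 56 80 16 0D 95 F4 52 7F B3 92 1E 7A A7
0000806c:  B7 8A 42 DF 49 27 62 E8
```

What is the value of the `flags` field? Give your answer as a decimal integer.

`flags` follows `tag` (8 bytes), so it starts at byte offset 8 and occupies 4 bytes.
Bytes at offsets 8..11: F4 52 7F B3.
Little-endian stores the least-significant byte at the lowest address.
Reassemble most-significant byte first: B3 7F 52 F4 → 0xB37F52F4.
0xB37F52F4 = 3011465972.

3011465972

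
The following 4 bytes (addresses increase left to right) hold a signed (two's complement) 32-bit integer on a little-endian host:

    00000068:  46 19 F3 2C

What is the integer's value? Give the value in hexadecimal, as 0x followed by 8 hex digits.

In little-endian order the low byte comes first in memory.
Reassemble most-significant byte first: 2C F3 19 46 → 0x2CF31946.

0x2CF31946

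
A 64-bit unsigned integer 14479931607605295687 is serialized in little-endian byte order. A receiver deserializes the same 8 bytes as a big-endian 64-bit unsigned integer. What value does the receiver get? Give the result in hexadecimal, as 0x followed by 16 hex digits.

14479931607605295687 in 64-bit hexadecimal is 0xC8F30D144343BA47.
Stored little-endian, the bytes at ascending addresses are 47 BA 43 43 14 0D F3 C8.
Read back as big-endian, the last byte is least significant, giving 0x47BA4343140DF3C8.

0x47BA4343140DF3C8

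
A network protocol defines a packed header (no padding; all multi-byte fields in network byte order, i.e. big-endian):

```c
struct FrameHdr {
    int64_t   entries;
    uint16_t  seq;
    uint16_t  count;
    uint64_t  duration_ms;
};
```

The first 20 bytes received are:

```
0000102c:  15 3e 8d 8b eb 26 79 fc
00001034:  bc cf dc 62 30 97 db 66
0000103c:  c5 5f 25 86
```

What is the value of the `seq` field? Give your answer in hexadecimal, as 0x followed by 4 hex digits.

0xBCCF

`seq` follows `entries` (8 bytes), so it starts at byte offset 8 and occupies 2 bytes.
Bytes at offsets 8..9: BC CF.
Big-endian: lowest address holds the most-significant byte.
The bytes are already most-significant first: 0xBCCF.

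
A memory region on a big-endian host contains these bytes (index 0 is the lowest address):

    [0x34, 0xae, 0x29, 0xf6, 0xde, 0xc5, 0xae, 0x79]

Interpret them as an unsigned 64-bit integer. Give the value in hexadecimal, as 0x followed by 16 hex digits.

0x34AE29F6DEC5AE79

In big-endian order the high byte comes first in memory.
The bytes are already most-significant first: 0x34AE29F6DEC5AE79.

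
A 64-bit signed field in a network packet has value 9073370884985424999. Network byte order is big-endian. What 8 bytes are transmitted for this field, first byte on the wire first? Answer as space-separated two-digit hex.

9073370884985424999 in hexadecimal, padded to 64 bits, is 0x7DEB16BF42ED8C67.
Split into bytes (most-significant first): 7D EB 16 BF 42 ED 8C 67.
Big-endian: lowest address holds the most-significant byte.
So the memory order matches the most-significant-first order: 7D EB 16 BF 42 ED 8C 67.

7D EB 16 BF 42 ED 8C 67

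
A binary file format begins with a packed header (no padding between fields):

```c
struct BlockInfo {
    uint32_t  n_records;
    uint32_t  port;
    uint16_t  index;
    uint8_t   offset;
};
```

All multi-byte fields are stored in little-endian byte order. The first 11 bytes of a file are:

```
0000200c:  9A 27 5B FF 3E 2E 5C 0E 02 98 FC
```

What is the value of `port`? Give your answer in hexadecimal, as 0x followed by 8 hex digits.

0x0E5C2E3E

`port` follows `n_records` (4 bytes), so it starts at byte offset 4 and occupies 4 bytes.
Bytes at offsets 4..7: 3E 2E 5C 0E.
Little-endian: lowest address holds the least-significant byte.
Reassemble most-significant byte first: 0E 5C 2E 3E → 0x0E5C2E3E.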